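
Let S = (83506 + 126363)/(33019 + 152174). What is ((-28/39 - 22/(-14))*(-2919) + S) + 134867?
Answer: 318698398909/2407509 ≈ 1.3238e+5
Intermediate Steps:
S = 209869/185193 ≈ 1.1332
((-28/39 - 22/(-14))*(-2919) + S) + 134867 = ((-28/39 - 22/(-14))*(-2919) + 209869/185193) + 134867 = ((-28*1/39 - 22*(-1/14))*(-2919) + 209869/185193) + 134867 = ((-28/39 + 11/7)*(-2919) + 209869/185193) + 134867 = ((233/273)*(-2919) + 209869/185193) + 134867 = (-32387/13 + 209869/185193) + 134867 = -5995117394/2407509 + 134867 = 318698398909/2407509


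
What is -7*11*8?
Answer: -616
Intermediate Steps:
-7*11*8 = -77*8 = -616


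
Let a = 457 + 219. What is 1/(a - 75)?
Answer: 1/601 ≈ 0.0016639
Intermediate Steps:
a = 676
1/(a - 75) = 1/(676 - 75) = 1/601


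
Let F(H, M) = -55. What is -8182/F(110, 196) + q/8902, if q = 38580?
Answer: 37479032/244805 ≈ 153.10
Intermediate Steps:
-8182/F(110, 196) + q/8902 = -8182/(-55) + 38580/8902 = -8182*(-1/55) + 38580*(1/8902) = 8182/55 + 19290/4451 = 37479032/244805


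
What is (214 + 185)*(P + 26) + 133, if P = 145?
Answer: 68362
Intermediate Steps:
(214 + 185)*(P + 26) + 133 = (214 + 185)*(145 + 26) + 133 = 399*171 + 133 = 68229 + 133 = 68362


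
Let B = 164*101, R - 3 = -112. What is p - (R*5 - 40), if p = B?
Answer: 17149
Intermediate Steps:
R = -109 (R = 3 - 112 = -109)
B = 16564
p = 16564
p - (R*5 - 40) = 16564 - (-109*5 - 40) = 16564 - (-545 - 40) = 16564 - 1*(-585) = 16564 + 585 = 17149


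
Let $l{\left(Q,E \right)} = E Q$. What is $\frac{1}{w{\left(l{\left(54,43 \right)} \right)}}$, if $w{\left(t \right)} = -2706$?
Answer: $- \frac{1}{2706} \approx -0.00036955$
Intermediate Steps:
$\frac{1}{w{\left(l{\left(54,43 \right)} \right)}} = \frac{1}{-2706} = - \frac{1}{2706}$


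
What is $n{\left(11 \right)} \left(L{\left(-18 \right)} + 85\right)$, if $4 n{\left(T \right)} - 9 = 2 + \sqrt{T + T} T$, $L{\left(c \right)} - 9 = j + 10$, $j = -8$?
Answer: $264 + 264 \sqrt{22} \approx 1502.3$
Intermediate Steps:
$L{\left(c \right)} = 11$ ($L{\left(c \right)} = 9 + \left(-8 + 10\right) = 9 + 2 = 11$)
$n{\left(T \right)} = \frac{11}{4} + \frac{\sqrt{2} T^{\frac{3}{2}}}{4}$ ($n{\left(T \right)} = \frac{9}{4} + \frac{2 + \sqrt{T + T} T}{4} = \frac{9}{4} + \frac{2 + \sqrt{2 T} T}{4} = \frac{9}{4} + \frac{2 + \sqrt{2} \sqrt{T} T}{4} = \frac{9}{4} + \frac{2 + \sqrt{2} T^{\frac{3}{2}}}{4} = \frac{9}{4} + \left(\frac{1}{2} + \frac{\sqrt{2} T^{\frac{3}{2}}}{4}\right) = \frac{11}{4} + \frac{\sqrt{2} T^{\frac{3}{2}}}{4}$)
$n{\left(11 \right)} \left(L{\left(-18 \right)} + 85\right) = \left(\frac{11}{4} + \frac{\sqrt{2} \cdot 11^{\frac{3}{2}}}{4}\right) \left(11 + 85\right) = \left(\frac{11}{4} + \frac{\sqrt{2} \cdot 11 \sqrt{11}}{4}\right) 96 = \left(\frac{11}{4} + \frac{11 \sqrt{22}}{4}\right) 96 = 264 + 264 \sqrt{22}$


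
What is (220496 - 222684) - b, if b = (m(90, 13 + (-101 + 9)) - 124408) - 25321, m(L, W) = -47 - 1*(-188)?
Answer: 147400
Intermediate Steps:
m(L, W) = 141 (m(L, W) = -47 + 188 = 141)
b = -149588 (b = (141 - 124408) - 25321 = -124267 - 25321 = -149588)
(220496 - 222684) - b = (220496 - 222684) - 1*(-149588) = -2188 + 149588 = 147400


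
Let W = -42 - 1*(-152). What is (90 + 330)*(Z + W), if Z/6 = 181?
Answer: 502320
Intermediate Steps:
W = 110 (W = -42 + 152 = 110)
Z = 1086 (Z = 6*181 = 1086)
(90 + 330)*(Z + W) = (90 + 330)*(1086 + 110) = 420*1196 = 502320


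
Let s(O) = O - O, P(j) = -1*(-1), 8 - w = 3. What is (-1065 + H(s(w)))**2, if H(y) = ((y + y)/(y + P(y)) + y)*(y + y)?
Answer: 1134225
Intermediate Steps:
w = 5 (w = 8 - 1*3 = 8 - 3 = 5)
P(j) = 1
s(O) = 0
H(y) = 2*y*(y + 2*y/(1 + y)) (H(y) = ((y + y)/(y + 1) + y)*(y + y) = ((2*y)/(1 + y) + y)*(2*y) = (2*y/(1 + y) + y)*(2*y) = (y + 2*y/(1 + y))*(2*y) = 2*y*(y + 2*y/(1 + y)))
(-1065 + H(s(w)))**2 = (-1065 + 2*0**2*(3 + 0)/(1 + 0))**2 = (-1065 + 2*0*3/1)**2 = (-1065 + 2*0*1*3)**2 = (-1065 + 0)**2 = (-1065)**2 = 1134225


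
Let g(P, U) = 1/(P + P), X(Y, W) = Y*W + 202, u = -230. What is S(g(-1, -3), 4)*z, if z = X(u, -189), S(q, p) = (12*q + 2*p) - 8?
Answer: -262032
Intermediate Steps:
X(Y, W) = 202 + W*Y (X(Y, W) = W*Y + 202 = 202 + W*Y)
g(P, U) = 1/(2*P)
S(q, p) = -8 + 2*p + 12*q (S(q, p) = (2*p + 12*q) - 8 = -8 + 2*p + 12*q)
z = 43672 (z = 202 - 189*(-230) = 202 + 43470 = 43672)
S(g(-1, -3), 4)*z = (-8 + 2*4 + 12*((½)/(-1)))*43672 = (-8 + 8 + 12*((½)*(-1)))*43672 = (-8 + 8 + 12*(-½))*43672 = (-8 + 8 - 6)*43672 = -6*43672 = -262032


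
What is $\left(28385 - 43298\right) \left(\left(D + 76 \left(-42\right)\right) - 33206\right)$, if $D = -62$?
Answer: $543727980$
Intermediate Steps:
$\left(28385 - 43298\right) \left(\left(D + 76 \left(-42\right)\right) - 33206\right) = \left(28385 - 43298\right) \left(\left(-62 + 76 \left(-42\right)\right) - 33206\right) = - 14913 \left(\left(-62 - 3192\right) - 33206\right) = - 14913 \left(-3254 - 33206\right) = \left(-14913\right) \left(-36460\right) = 543727980$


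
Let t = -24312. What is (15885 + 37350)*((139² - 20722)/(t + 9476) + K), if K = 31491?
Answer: 24871491922095/14836 ≈ 1.6764e+9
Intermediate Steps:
(15885 + 37350)*((139² - 20722)/(t + 9476) + K) = (15885 + 37350)*((139² - 20722)/(-24312 + 9476) + 31491) = 53235*((19321 - 20722)/(-14836) + 31491) = 53235*(-1401*(-1/14836) + 31491) = 53235*(1401/14836 + 31491) = 53235*(467201877/14836) = 24871491922095/14836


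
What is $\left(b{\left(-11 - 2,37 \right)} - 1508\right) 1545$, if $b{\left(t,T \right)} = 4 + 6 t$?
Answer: $-2444190$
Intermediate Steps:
$\left(b{\left(-11 - 2,37 \right)} - 1508\right) 1545 = \left(\left(4 + 6 \left(-11 - 2\right)\right) - 1508\right) 1545 = \left(\left(4 + 6 \left(-13\right)\right) - 1508\right) 1545 = \left(\left(4 - 78\right) - 1508\right) 1545 = \left(-74 - 1508\right) 1545 = \left(-1582\right) 1545 = -2444190$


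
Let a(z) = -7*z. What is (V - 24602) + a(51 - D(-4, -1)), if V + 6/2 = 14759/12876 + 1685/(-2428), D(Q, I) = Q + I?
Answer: -97683159053/3907866 ≈ -24997.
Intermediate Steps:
D(Q, I) = I + Q
V = -9956249/3907866 (V = -3 + (14759/12876 + 1685/(-2428)) = -3 + (14759*(1/12876) + 1685*(-1/2428)) = -3 + (14759/12876 - 1685/2428) = -3 + 1767349/3907866 = -9956249/3907866 ≈ -2.5477)
(V - 24602) + a(51 - D(-4, -1)) = (-9956249/3907866 - 24602) - 7*(51 - (-1 - 4)) = -96151275581/3907866 - 7*(51 - 1*(-5)) = -96151275581/3907866 - 7*(51 + 5) = -96151275581/3907866 - 7*56 = -96151275581/3907866 - 392 = -97683159053/3907866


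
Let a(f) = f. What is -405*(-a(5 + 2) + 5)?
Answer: 810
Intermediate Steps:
-405*(-a(5 + 2) + 5) = -405*(-(5 + 2) + 5) = -405*(-1*7 + 5) = -405*(-7 + 5) = -405*(-2) = 810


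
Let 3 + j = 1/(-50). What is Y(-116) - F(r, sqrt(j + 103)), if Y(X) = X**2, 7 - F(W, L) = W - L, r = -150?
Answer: 13299 - sqrt(9998)/10 ≈ 13289.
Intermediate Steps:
j = -151/50 (j = -3 + 1/(-50) = -3 - 1/50 = -151/50 ≈ -3.0200)
F(W, L) = 7 + L - W (F(W, L) = 7 - (W - L) = 7 + (L - W) = 7 + L - W)
Y(-116) - F(r, sqrt(j + 103)) = (-116)**2 - (7 + sqrt(-151/50 + 103) - 1*(-150)) = 13456 - (7 + sqrt(4999/50) + 150) = 13456 - (7 + sqrt(9998)/10 + 150) = 13456 - (157 + sqrt(9998)/10) = 13456 + (-157 - sqrt(9998)/10) = 13299 - sqrt(9998)/10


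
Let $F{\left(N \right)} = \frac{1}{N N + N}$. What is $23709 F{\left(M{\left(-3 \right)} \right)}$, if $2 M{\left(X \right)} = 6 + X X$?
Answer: $\frac{31612}{85} \approx 371.91$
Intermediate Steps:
$M{\left(X \right)} = 3 + \frac{X^{2}}{2}$ ($M{\left(X \right)} = \frac{6 + X X}{2} = \frac{6 + X^{2}}{2} = 3 + \frac{X^{2}}{2}$)
$F{\left(N \right)} = \frac{1}{N + N^{2}}$ ($F{\left(N \right)} = \frac{1}{N^{2} + N} = \frac{1}{N + N^{2}}$)
$23709 F{\left(M{\left(-3 \right)} \right)} = 23709 \frac{1}{\left(3 + \frac{\left(-3\right)^{2}}{2}\right) \left(1 + \left(3 + \frac{\left(-3\right)^{2}}{2}\right)\right)} = 23709 \frac{1}{\left(3 + \frac{1}{2} \cdot 9\right) \left(1 + \left(3 + \frac{1}{2} \cdot 9\right)\right)} = 23709 \frac{1}{\left(3 + \frac{9}{2}\right) \left(1 + \left(3 + \frac{9}{2}\right)\right)} = 23709 \frac{1}{\frac{15}{2} \left(1 + \frac{15}{2}\right)} = 23709 \frac{2}{15 \cdot \frac{17}{2}} = 23709 \cdot \frac{2}{15} \cdot \frac{2}{17} = 23709 \cdot \frac{4}{255} = \frac{31612}{85}$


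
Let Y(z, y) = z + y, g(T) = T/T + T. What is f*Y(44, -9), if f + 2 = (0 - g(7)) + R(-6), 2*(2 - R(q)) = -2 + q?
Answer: -140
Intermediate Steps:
g(T) = 1 + T
R(q) = 3 - q/2 (R(q) = 2 - (-2 + q)/2 = 2 + (1 - q/2) = 3 - q/2)
f = -4 (f = -2 + ((0 - (1 + 7)) + (3 - 1/2*(-6))) = -2 + ((0 - 1*8) + (3 + 3)) = -2 + ((0 - 8) + 6) = -2 + (-8 + 6) = -2 - 2 = -4)
Y(z, y) = y + z
f*Y(44, -9) = -4*(-9 + 44) = -4*35 = -140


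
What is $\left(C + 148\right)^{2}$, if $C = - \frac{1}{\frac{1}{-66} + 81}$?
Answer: $\frac{625671508036}{28569025} \approx 21900.0$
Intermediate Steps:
$C = - \frac{66}{5345}$ ($C = - \frac{1}{- \frac{1}{66} + 81} = - \frac{1}{\frac{5345}{66}} = \left(-1\right) \frac{66}{5345} = - \frac{66}{5345} \approx -0.012348$)
$\left(C + 148\right)^{2} = \left(- \frac{66}{5345} + 148\right)^{2} = \left(\frac{790994}{5345}\right)^{2} = \frac{625671508036}{28569025}$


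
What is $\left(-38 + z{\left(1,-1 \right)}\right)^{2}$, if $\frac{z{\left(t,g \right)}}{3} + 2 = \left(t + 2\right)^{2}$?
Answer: $289$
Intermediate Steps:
$z{\left(t,g \right)} = -6 + 3 \left(2 + t\right)^{2}$ ($z{\left(t,g \right)} = -6 + 3 \left(t + 2\right)^{2} = -6 + 3 \left(2 + t\right)^{2}$)
$\left(-38 + z{\left(1,-1 \right)}\right)^{2} = \left(-38 - \left(6 - 3 \left(2 + 1\right)^{2}\right)\right)^{2} = \left(-38 - \left(6 - 3 \cdot 3^{2}\right)\right)^{2} = \left(-38 + \left(-6 + 3 \cdot 9\right)\right)^{2} = \left(-38 + \left(-6 + 27\right)\right)^{2} = \left(-38 + 21\right)^{2} = \left(-17\right)^{2} = 289$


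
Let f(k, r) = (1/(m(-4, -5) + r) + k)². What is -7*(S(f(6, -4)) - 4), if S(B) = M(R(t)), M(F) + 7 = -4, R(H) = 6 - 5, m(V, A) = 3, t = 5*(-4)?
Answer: 105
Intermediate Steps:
t = -20
R(H) = 1
f(k, r) = (k + 1/(3 + r))² (f(k, r) = (1/(3 + r) + k)² = (k + 1/(3 + r))²)
M(F) = -11 (M(F) = -7 - 4 = -11)
S(B) = -11
-7*(S(f(6, -4)) - 4) = -7*(-11 - 4) = -7*(-15) = 105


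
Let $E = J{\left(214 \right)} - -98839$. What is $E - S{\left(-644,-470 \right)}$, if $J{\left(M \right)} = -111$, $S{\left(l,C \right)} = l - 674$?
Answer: $100046$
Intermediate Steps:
$S{\left(l,C \right)} = -674 + l$
$E = 98728$ ($E = -111 - -98839 = -111 + 98839 = 98728$)
$E - S{\left(-644,-470 \right)} = 98728 - \left(-674 - 644\right) = 98728 - -1318 = 98728 + 1318 = 100046$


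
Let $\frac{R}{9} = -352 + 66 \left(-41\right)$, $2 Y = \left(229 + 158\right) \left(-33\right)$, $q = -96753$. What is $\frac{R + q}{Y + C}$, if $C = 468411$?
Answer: $- \frac{82850}{308017} \approx -0.26898$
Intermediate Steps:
$Y = - \frac{12771}{2}$ ($Y = \frac{\left(229 + 158\right) \left(-33\right)}{2} = \frac{387 \left(-33\right)}{2} = \frac{1}{2} \left(-12771\right) = - \frac{12771}{2} \approx -6385.5$)
$R = -27522$ ($R = 9 \left(-352 + 66 \left(-41\right)\right) = 9 \left(-352 - 2706\right) = 9 \left(-3058\right) = -27522$)
$\frac{R + q}{Y + C} = \frac{-27522 - 96753}{- \frac{12771}{2} + 468411} = - \frac{124275}{\frac{924051}{2}} = \left(-124275\right) \frac{2}{924051} = - \frac{82850}{308017}$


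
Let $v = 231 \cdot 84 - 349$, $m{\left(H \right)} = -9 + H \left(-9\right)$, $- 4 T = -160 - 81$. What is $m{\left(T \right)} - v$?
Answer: $- \frac{78425}{4} \approx -19606.0$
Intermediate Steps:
$T = \frac{241}{4}$ ($T = - \frac{-160 - 81}{4} = \left(- \frac{1}{4}\right) \left(-241\right) = \frac{241}{4} \approx 60.25$)
$m{\left(H \right)} = -9 - 9 H$
$v = 19055$ ($v = 19404 - 349 = 19055$)
$m{\left(T \right)} - v = \left(-9 - \frac{2169}{4}\right) - 19055 = - \frac{2205}{4} - 19055 = - \frac{78425}{4}$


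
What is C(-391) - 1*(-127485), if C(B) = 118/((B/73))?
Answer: 49838021/391 ≈ 1.2746e+5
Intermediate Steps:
C(B) = 8614/B (C(B) = 118/((B*(1/73))) = 118/((B/73)) = 118*(73/B) = 8614/B)
C(-391) - 1*(-127485) = 8614/(-391) - 1*(-127485) = 8614*(-1/391) + 127485 = -8614/391 + 127485 = 49838021/391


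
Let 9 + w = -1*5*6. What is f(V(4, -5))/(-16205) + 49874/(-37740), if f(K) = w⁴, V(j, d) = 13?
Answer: -8811747151/61157670 ≈ -144.08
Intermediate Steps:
w = -39 (w = -9 - 1*5*6 = -9 - 5*6 = -9 - 30 = -39)
f(K) = 2313441 (f(K) = (-39)⁴ = 2313441)
f(V(4, -5))/(-16205) + 49874/(-37740) = 2313441/(-16205) + 49874/(-37740) = 2313441*(-1/16205) + 49874*(-1/37740) = -2313441/16205 - 24937/18870 = -8811747151/61157670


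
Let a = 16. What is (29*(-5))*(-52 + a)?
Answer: 5220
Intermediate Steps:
(29*(-5))*(-52 + a) = (29*(-5))*(-52 + 16) = -145*(-36) = 5220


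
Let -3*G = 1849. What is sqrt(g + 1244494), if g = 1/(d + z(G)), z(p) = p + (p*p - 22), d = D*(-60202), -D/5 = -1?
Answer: sqrt(616731563332202758)/703966 ≈ 1115.6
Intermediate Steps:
G = -1849/3 (G = -1/3*1849 = -1849/3 ≈ -616.33)
D = 5 (D = -5*(-1) = 5)
d = -301010 (d = 5*(-60202) = -301010)
z(p) = -22 + p + p**2 (z(p) = p + (p**2 - 22) = p + (-22 + p**2) = -22 + p + p**2)
g = 9/703966 (g = 1/(-301010 + (-22 - 1849/3 + (-1849/3)**2)) = 1/(-301010 + (-22 - 1849/3 + 3418801/9)) = 1/(-301010 + 3413056/9) = 1/(703966/9) = 9/703966 ≈ 1.2785e-5)
sqrt(g + 1244494) = sqrt(9/703966 + 1244494) = sqrt(876081463213/703966) = sqrt(616731563332202758)/703966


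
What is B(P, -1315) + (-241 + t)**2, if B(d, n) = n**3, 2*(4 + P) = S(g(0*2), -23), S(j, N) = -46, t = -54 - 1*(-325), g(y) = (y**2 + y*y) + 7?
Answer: -2273929975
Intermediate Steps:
g(y) = 7 + 2*y**2 (g(y) = (y**2 + y**2) + 7 = 2*y**2 + 7 = 7 + 2*y**2)
t = 271 (t = -54 + 325 = 271)
P = -27 (P = -4 + (1/2)*(-46) = -4 - 23 = -27)
B(P, -1315) + (-241 + t)**2 = (-1315)**3 + (-241 + 271)**2 = -2273930875 + 30**2 = -2273930875 + 900 = -2273929975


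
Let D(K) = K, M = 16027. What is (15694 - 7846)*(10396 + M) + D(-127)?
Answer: 207367577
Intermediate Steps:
(15694 - 7846)*(10396 + M) + D(-127) = (15694 - 7846)*(10396 + 16027) - 127 = 7848*26423 - 127 = 207367704 - 127 = 207367577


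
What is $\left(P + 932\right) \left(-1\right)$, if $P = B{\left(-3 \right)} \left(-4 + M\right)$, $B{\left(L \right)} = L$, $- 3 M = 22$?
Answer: $-966$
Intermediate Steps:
$M = - \frac{22}{3}$ ($M = \left(- \frac{1}{3}\right) 22 = - \frac{22}{3} \approx -7.3333$)
$P = 34$ ($P = - 3 \left(-4 - \frac{22}{3}\right) = \left(-3\right) \left(- \frac{34}{3}\right) = 34$)
$\left(P + 932\right) \left(-1\right) = \left(34 + 932\right) \left(-1\right) = 966 \left(-1\right) = -966$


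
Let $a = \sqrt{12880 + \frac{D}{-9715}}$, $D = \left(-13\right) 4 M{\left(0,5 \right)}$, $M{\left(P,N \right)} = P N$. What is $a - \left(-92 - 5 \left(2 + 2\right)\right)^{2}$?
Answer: $-12544 + 4 \sqrt{805} \approx -12431.0$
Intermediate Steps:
$M{\left(P,N \right)} = N P$
$D = 0$ ($D = \left(-13\right) 4 \cdot 5 \cdot 0 = \left(-52\right) 0 = 0$)
$a = 4 \sqrt{805}$ ($a = \sqrt{12880 + \frac{0}{-9715}} = \sqrt{12880 + 0 \left(- \frac{1}{9715}\right)} = \sqrt{12880 + 0} = \sqrt{12880} = 4 \sqrt{805} \approx 113.49$)
$a - \left(-92 - 5 \left(2 + 2\right)\right)^{2} = 4 \sqrt{805} - \left(-92 - 5 \left(2 + 2\right)\right)^{2} = 4 \sqrt{805} - \left(-92 - 20\right)^{2} = 4 \sqrt{805} - \left(-112\right)^{2} = 4 \sqrt{805} - 12544 = -12544 + 4 \sqrt{805}$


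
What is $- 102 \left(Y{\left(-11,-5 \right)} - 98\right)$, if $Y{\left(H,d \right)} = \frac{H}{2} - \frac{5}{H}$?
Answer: $\frac{115617}{11} \approx 10511.0$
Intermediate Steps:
$Y{\left(H,d \right)} = \frac{H}{2} - \frac{5}{H}$ ($Y{\left(H,d \right)} = H \frac{1}{2} - \frac{5}{H} = \frac{H}{2} - \frac{5}{H}$)
$- 102 \left(Y{\left(-11,-5 \right)} - 98\right) = - 102 \left(\left(\frac{1}{2} \left(-11\right) - \frac{5}{-11}\right) - 98\right) = - 102 \left(\left(- \frac{11}{2} - - \frac{5}{11}\right) - 98\right) = - 102 \left(\left(- \frac{11}{2} + \frac{5}{11}\right) - 98\right) = - 102 \left(- \frac{111}{22} - 98\right) = \left(-102\right) \left(- \frac{2267}{22}\right) = \frac{115617}{11}$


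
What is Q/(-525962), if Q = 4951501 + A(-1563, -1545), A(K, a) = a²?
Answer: -3669263/262981 ≈ -13.953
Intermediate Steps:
Q = 7338526 (Q = 4951501 + (-1545)² = 4951501 + 2387025 = 7338526)
Q/(-525962) = 7338526/(-525962) = 7338526*(-1/525962) = -3669263/262981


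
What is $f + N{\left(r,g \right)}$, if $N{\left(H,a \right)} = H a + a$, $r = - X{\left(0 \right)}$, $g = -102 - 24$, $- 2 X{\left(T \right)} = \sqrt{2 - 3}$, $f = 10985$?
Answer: $10859 - 63 i \approx 10859.0 - 63.0 i$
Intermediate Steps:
$X{\left(T \right)} = - \frac{i}{2}$ ($X{\left(T \right)} = - \frac{\sqrt{2 - 3}}{2} = - \frac{\sqrt{-1}}{2} = - \frac{i}{2}$)
$g = -126$ ($g = -102 - 24 = -126$)
$r = \frac{i}{2}$ ($r = - \frac{\left(-1\right) i}{2} = \frac{i}{2} \approx 0.5 i$)
$N{\left(H,a \right)} = a + H a$
$f + N{\left(r,g \right)} = 10985 - 126 \left(1 + \frac{i}{2}\right) = 10985 - \left(126 + 63 i\right) = 10859 - 63 i$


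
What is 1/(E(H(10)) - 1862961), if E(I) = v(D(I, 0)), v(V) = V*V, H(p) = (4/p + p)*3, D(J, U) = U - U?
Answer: -1/1862961 ≈ -5.3678e-7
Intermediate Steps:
D(J, U) = 0
H(p) = 3*p + 12/p (H(p) = (p + 4/p)*3 = 3*p + 12/p)
v(V) = V**2
E(I) = 0 (E(I) = 0**2 = 0)
1/(E(H(10)) - 1862961) = 1/(0 - 1862961) = 1/(-1862961) = -1/1862961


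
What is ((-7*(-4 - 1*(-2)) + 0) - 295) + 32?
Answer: -249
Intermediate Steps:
((-7*(-4 - 1*(-2)) + 0) - 295) + 32 = ((-7*(-4 + 2) + 0) - 295) + 32 = ((-7*(-2) + 0) - 295) + 32 = ((14 + 0) - 295) + 32 = (14 - 295) + 32 = -281 + 32 = -249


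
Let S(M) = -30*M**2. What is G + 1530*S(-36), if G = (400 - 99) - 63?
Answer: -59486162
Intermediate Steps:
G = 238 (G = 301 - 63 = 238)
G + 1530*S(-36) = 238 + 1530*(-30*(-36)**2) = 238 + 1530*(-30*1296) = 238 + 1530*(-38880) = 238 - 59486400 = -59486162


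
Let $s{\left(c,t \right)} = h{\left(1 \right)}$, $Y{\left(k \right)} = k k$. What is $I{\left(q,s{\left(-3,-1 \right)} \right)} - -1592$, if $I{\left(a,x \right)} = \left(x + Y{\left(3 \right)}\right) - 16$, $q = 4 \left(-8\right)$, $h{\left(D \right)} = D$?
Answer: $1586$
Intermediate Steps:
$Y{\left(k \right)} = k^{2}$
$s{\left(c,t \right)} = 1$
$q = -32$
$I{\left(a,x \right)} = -7 + x$ ($I{\left(a,x \right)} = \left(x + 3^{2}\right) - 16 = \left(x + 9\right) - 16 = \left(9 + x\right) - 16 = -7 + x$)
$I{\left(q,s{\left(-3,-1 \right)} \right)} - -1592 = \left(-7 + 1\right) - -1592 = -6 + 1592 = 1586$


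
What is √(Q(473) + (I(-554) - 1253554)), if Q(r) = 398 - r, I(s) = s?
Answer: I*√1254183 ≈ 1119.9*I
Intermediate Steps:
√(Q(473) + (I(-554) - 1253554)) = √((398 - 1*473) + (-554 - 1253554)) = √((398 - 473) - 1254108) = √(-75 - 1254108) = √(-1254183) = I*√1254183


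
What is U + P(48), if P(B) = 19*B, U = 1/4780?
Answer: 4359361/4780 ≈ 912.00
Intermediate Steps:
U = 1/4780 ≈ 0.00020921
U + P(48) = 1/4780 + 19*48 = 1/4780 + 912 = 4359361/4780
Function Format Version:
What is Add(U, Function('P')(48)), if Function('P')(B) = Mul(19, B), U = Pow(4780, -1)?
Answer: Rational(4359361, 4780) ≈ 912.00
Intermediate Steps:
U = Rational(1, 4780) ≈ 0.00020921
Add(U, Function('P')(48)) = Add(Rational(1, 4780), Mul(19, 48)) = Add(Rational(1, 4780), 912) = Rational(4359361, 4780)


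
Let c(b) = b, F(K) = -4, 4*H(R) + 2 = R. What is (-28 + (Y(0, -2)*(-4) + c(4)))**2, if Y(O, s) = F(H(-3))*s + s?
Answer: 2304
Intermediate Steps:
H(R) = -1/2 + R/4
Y(O, s) = -3*s (Y(O, s) = -4*s + s = -3*s)
(-28 + (Y(0, -2)*(-4) + c(4)))**2 = (-28 + (-3*(-2)*(-4) + 4))**2 = (-28 + (6*(-4) + 4))**2 = (-28 + (-24 + 4))**2 = (-28 - 20)**2 = (-48)**2 = 2304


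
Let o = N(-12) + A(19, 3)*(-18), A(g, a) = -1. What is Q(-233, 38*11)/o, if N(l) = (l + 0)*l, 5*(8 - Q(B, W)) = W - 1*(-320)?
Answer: -349/405 ≈ -0.86173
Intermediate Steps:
Q(B, W) = -56 - W/5 (Q(B, W) = 8 - (W - 1*(-320))/5 = 8 - (W + 320)/5 = 8 - (320 + W)/5 = 8 + (-64 - W/5) = -56 - W/5)
N(l) = l² (N(l) = l*l = l²)
o = 162 (o = (-12)² - 1*(-18) = 144 + 18 = 162)
Q(-233, 38*11)/o = (-56 - 38*11/5)/162 = (-56 - ⅕*418)*(1/162) = (-56 - 418/5)*(1/162) = -698/5*1/162 = -349/405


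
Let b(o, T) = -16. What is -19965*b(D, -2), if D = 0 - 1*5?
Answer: 319440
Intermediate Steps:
D = -5 (D = 0 - 5 = -5)
-19965*b(D, -2) = -19965*(-16) = 319440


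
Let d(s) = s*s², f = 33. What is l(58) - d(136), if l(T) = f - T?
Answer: -2515481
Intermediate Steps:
l(T) = 33 - T
d(s) = s³
l(58) - d(136) = (33 - 1*58) - 1*136³ = (33 - 58) - 1*2515456 = -25 - 2515456 = -2515481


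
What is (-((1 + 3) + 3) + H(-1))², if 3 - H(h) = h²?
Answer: 25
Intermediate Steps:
H(h) = 3 - h²
(-((1 + 3) + 3) + H(-1))² = (-((1 + 3) + 3) + (3 - 1*(-1)²))² = (-(4 + 3) + (3 - 1*1))² = (-1*7 + (3 - 1))² = (-7 + 2)² = (-5)² = 25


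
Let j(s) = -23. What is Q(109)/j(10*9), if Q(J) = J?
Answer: -109/23 ≈ -4.7391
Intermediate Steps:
Q(109)/j(10*9) = 109/(-23) = 109*(-1/23) = -109/23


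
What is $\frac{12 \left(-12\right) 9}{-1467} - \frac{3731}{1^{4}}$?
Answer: $- \frac{608009}{163} \approx -3730.1$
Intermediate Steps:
$\frac{12 \left(-12\right) 9}{-1467} - \frac{3731}{1^{4}} = \left(-144\right) 9 \left(- \frac{1}{1467}\right) - \frac{3731}{1} = \left(-1296\right) \left(- \frac{1}{1467}\right) - 3731 = \frac{144}{163} - 3731 = - \frac{608009}{163}$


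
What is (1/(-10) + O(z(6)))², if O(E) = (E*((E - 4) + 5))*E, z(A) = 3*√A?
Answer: 16036921/100 + 87318*√6/5 ≈ 2.0315e+5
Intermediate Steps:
O(E) = E²*(1 + E) (O(E) = (E*((-4 + E) + 5))*E = (E*(1 + E))*E = E²*(1 + E))
(1/(-10) + O(z(6)))² = (1/(-10) + (3*√6)²*(1 + 3*√6))² = (-⅒ + 54*(1 + 3*√6))² = (-⅒ + (54 + 162*√6))² = (539/10 + 162*√6)²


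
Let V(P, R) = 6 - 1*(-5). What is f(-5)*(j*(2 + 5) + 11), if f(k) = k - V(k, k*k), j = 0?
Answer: -176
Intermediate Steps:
V(P, R) = 11 (V(P, R) = 6 + 5 = 11)
f(k) = -11 + k (f(k) = k - 1*11 = k - 11 = -11 + k)
f(-5)*(j*(2 + 5) + 11) = (-11 - 5)*(0*(2 + 5) + 11) = -16*(0*7 + 11) = -16*(0 + 11) = -16*11 = -176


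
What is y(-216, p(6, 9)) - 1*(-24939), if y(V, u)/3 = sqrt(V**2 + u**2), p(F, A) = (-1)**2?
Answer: 24939 + 3*sqrt(46657) ≈ 25587.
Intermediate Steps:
p(F, A) = 1
y(V, u) = 3*sqrt(V**2 + u**2)
y(-216, p(6, 9)) - 1*(-24939) = 3*sqrt((-216)**2 + 1**2) - 1*(-24939) = 3*sqrt(46656 + 1) + 24939 = 3*sqrt(46657) + 24939 = 24939 + 3*sqrt(46657)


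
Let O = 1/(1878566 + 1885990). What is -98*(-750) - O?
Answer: 276694865999/3764556 ≈ 73500.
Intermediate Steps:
O = 1/3764556 ≈ 2.6564e-7
-98*(-750) - O = -98*(-750) - 1*1/3764556 = 73500 - 1/3764556 = 276694865999/3764556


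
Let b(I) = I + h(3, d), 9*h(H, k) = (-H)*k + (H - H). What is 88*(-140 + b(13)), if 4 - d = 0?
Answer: -33880/3 ≈ -11293.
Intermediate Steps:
d = 4 (d = 4 - 1*0 = 4 + 0 = 4)
h(H, k) = -H*k/9 (h(H, k) = ((-H)*k + (H - H))/9 = (-H*k + 0)/9 = (-H*k)/9 = -H*k/9)
b(I) = -4/3 + I (b(I) = I - 1/9*3*4 = I - 4/3 = -4/3 + I)
88*(-140 + b(13)) = 88*(-140 + (-4/3 + 13)) = 88*(-140 + 35/3) = 88*(-385/3) = -33880/3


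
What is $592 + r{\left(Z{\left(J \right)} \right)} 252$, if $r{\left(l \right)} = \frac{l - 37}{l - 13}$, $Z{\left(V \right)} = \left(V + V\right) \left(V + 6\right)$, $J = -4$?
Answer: $\frac{30524}{29} \approx 1052.6$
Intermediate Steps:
$Z{\left(V \right)} = 2 V \left(6 + V\right)$
$r{\left(l \right)} = \frac{-37 + l}{-13 + l}$
$592 + r{\left(Z{\left(J \right)} \right)} 252 = 592 + \frac{-37 + 2 \left(-4\right) \left(6 - 4\right)}{-13 + 2 \left(-4\right) \left(6 - 4\right)} 252 = 592 + \frac{-37 + 2 \left(-4\right) 2}{-13 + 2 \left(-4\right) 2} \cdot 252 = 592 + \frac{-37 - 16}{-13 - 16} \cdot 252 = 592 + \frac{1}{-29} \left(-53\right) 252 = 592 + \left(- \frac{1}{29}\right) \left(-53\right) 252 = 592 + \frac{53}{29} \cdot 252 = 592 + \frac{13356}{29} = \frac{30524}{29}$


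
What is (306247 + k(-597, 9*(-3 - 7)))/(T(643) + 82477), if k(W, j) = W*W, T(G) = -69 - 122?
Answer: 331328/41143 ≈ 8.0531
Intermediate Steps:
T(G) = -191
k(W, j) = W²
(306247 + k(-597, 9*(-3 - 7)))/(T(643) + 82477) = (306247 + (-597)²)/(-191 + 82477) = (306247 + 356409)/82286 = 662656*(1/82286) = 331328/41143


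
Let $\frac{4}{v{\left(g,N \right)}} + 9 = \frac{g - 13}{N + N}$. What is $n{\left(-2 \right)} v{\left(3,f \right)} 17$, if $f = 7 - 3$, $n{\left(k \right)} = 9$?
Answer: $- \frac{2448}{41} \approx -59.707$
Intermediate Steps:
$f = 4$ ($f = 7 - 3 = 4$)
$v{\left(g,N \right)} = \frac{4}{-9 + \frac{-13 + g}{2 N}}$ ($v{\left(g,N \right)} = \frac{4}{-9 + \frac{g - 13}{N + N}} = \frac{4}{-9 + \frac{-13 + g}{2 N}}$)
$n{\left(-2 \right)} v{\left(3,f \right)} 17 = 9 \cdot 8 \cdot 4 \frac{1}{-13 + 3 - 72} \cdot 17 = 9 \cdot 8 \cdot 4 \frac{1}{-82} \cdot 17 = 9 \cdot 8 \cdot 4 \left(- \frac{1}{82}\right) 17 = 9 \left(- \frac{16}{41}\right) 17 = \left(- \frac{144}{41}\right) 17 = - \frac{2448}{41}$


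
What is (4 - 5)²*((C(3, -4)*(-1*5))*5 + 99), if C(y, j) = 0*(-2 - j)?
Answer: 99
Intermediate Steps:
C(y, j) = 0
(4 - 5)²*((C(3, -4)*(-1*5))*5 + 99) = (4 - 5)²*((0*(-1*5))*5 + 99) = (-1)²*((0*(-5))*5 + 99) = 1*(0*5 + 99) = 1*(0 + 99) = 1*99 = 99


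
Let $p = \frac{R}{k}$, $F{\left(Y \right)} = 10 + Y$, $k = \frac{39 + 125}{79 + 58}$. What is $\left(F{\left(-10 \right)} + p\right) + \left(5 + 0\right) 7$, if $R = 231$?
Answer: $\frac{37387}{164} \approx 227.97$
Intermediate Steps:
$k = \frac{164}{137} \approx 1.1971$
$p = \frac{31647}{164}$ ($p = \frac{231}{\frac{164}{137}} = 231 \cdot \frac{137}{164} = \frac{31647}{164} \approx 192.97$)
$\left(F{\left(-10 \right)} + p\right) + \left(5 + 0\right) 7 = \left(\left(10 - 10\right) + \frac{31647}{164}\right) + \left(5 + 0\right) 7 = \left(0 + \frac{31647}{164}\right) + 5 \cdot 7 = \frac{31647}{164} + 35 = \frac{37387}{164}$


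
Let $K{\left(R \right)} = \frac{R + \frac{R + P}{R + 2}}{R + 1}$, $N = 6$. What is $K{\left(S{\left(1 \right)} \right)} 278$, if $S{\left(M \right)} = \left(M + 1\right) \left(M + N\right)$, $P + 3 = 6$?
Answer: $\frac{33499}{120} \approx 279.16$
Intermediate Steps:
$P = 3$ ($P = -3 + 6 = 3$)
$S{\left(M \right)} = \left(1 + M\right) \left(6 + M\right)$ ($S{\left(M \right)} = \left(M + 1\right) \left(M + 6\right) = \left(1 + M\right) \left(6 + M\right)$)
$K{\left(R \right)} = \frac{R + \frac{3 + R}{2 + R}}{1 + R}$ ($K{\left(R \right)} = \frac{R + \frac{R + 3}{R + 2}}{R + 1} = \frac{R + \frac{3 + R}{2 + R}}{1 + R}$)
$K{\left(S{\left(1 \right)} \right)} 278 = \frac{3 + \left(6 + 1^{2} + 7 \cdot 1\right)^{2} + 3 \left(6 + 1^{2} + 7 \cdot 1\right)}{2 + \left(6 + 1^{2} + 7 \cdot 1\right)^{2} + 3 \left(6 + 1^{2} + 7 \cdot 1\right)} 278 = \frac{3 + \left(6 + 1 + 7\right)^{2} + 3 \left(6 + 1 + 7\right)}{2 + \left(6 + 1 + 7\right)^{2} + 3 \left(6 + 1 + 7\right)} 278 = \frac{3 + 14^{2} + 3 \cdot 14}{2 + 14^{2} + 3 \cdot 14} \cdot 278 = \frac{3 + 196 + 42}{2 + 196 + 42} \cdot 278 = \frac{1}{240} \cdot 241 \cdot 278 = \frac{241}{240} \cdot 278 = \frac{33499}{120}$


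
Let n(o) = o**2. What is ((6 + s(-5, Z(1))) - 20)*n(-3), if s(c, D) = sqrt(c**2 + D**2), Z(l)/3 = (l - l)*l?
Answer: -81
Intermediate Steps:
Z(l) = 0 (Z(l) = 3*((l - l)*l) = 3*(0*l) = 3*0 = 0)
s(c, D) = sqrt(D**2 + c**2)
((6 + s(-5, Z(1))) - 20)*n(-3) = ((6 + sqrt(0**2 + (-5)**2)) - 20)*(-3)**2 = ((6 + sqrt(0 + 25)) - 20)*9 = ((6 + sqrt(25)) - 20)*9 = ((6 + 5) - 20)*9 = (11 - 20)*9 = -9*9 = -81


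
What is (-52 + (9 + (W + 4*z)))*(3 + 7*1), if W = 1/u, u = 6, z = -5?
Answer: -1885/3 ≈ -628.33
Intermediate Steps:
W = 1/6 ≈ 0.16667
(-52 + (9 + (W + 4*z)))*(3 + 7*1) = (-52 + (9 + (1/6 + 4*(-5))))*(3 + 7*1) = (-52 + (9 + (1/6 - 20)))*(3 + 7) = (-52 + (9 - 119/6))*10 = (-52 - 65/6)*10 = -377/6*10 = -1885/3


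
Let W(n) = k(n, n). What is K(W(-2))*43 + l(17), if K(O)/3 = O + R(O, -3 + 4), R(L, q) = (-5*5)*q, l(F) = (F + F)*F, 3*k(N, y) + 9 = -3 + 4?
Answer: -2991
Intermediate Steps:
k(N, y) = -8/3 (k(N, y) = -3 + (-3 + 4)/3 = -3 + (1/3)*1 = -3 + 1/3 = -8/3)
W(n) = -8/3
l(F) = 2*F**2 (l(F) = (2*F)*F = 2*F**2)
R(L, q) = -25*q
K(O) = -75 + 3*O (K(O) = 3*(O - 25*(-3 + 4)) = 3*(O - 25*1) = 3*(O - 25) = 3*(-25 + O) = -75 + 3*O)
K(W(-2))*43 + l(17) = (-75 + 3*(-8/3))*43 + 2*17**2 = (-75 - 8)*43 + 2*289 = -83*43 + 578 = -3569 + 578 = -2991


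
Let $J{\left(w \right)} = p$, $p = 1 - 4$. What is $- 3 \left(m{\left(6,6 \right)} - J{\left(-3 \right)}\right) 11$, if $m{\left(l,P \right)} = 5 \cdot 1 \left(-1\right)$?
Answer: $66$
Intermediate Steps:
$m{\left(l,P \right)} = -5$ ($m{\left(l,P \right)} = 5 \left(-1\right) = -5$)
$p = -3$
$J{\left(w \right)} = -3$
$- 3 \left(m{\left(6,6 \right)} - J{\left(-3 \right)}\right) 11 = - 3 \left(-5 - -3\right) 11 = - 3 \left(-5 + 3\right) 11 = \left(-3\right) \left(-2\right) 11 = 6 \cdot 11 = 66$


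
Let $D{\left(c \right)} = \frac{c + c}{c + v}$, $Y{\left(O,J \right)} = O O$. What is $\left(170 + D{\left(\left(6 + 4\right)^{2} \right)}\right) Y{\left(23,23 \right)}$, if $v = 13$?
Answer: $\frac{10267890}{113} \approx 90866.0$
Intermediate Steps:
$Y{\left(O,J \right)} = O^{2}$
$D{\left(c \right)} = \frac{2 c}{13 + c}$ ($D{\left(c \right)} = \frac{c + c}{c + 13} = \frac{2 c}{13 + c}$)
$\left(170 + D{\left(\left(6 + 4\right)^{2} \right)}\right) Y{\left(23,23 \right)} = \left(170 + \frac{2 \left(6 + 4\right)^{2}}{13 + \left(6 + 4\right)^{2}}\right) 23^{2} = \left(170 + \frac{2 \cdot 10^{2}}{13 + 10^{2}}\right) 529 = \left(170 + 2 \cdot 100 \frac{1}{13 + 100}\right) 529 = \left(170 + 2 \cdot 100 \cdot \frac{1}{113}\right) 529 = \left(170 + \frac{200}{113}\right) 529 = \frac{19410}{113} \cdot 529 = \frac{10267890}{113}$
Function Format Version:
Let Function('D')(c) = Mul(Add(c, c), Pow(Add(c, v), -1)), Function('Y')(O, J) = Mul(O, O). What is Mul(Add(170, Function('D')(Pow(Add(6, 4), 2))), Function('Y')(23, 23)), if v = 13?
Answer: Rational(10267890, 113) ≈ 90866.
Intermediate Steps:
Function('Y')(O, J) = Pow(O, 2)
Function('D')(c) = Mul(2, c, Pow(Add(13, c), -1)) (Function('D')(c) = Mul(Add(c, c), Pow(Add(c, 13), -1)) = Mul(Mul(2, c), Pow(Add(13, c), -1)) = Mul(2, c, Pow(Add(13, c), -1)))
Mul(Add(170, Function('D')(Pow(Add(6, 4), 2))), Function('Y')(23, 23)) = Mul(Add(170, Mul(2, Pow(Add(6, 4), 2), Pow(Add(13, Pow(Add(6, 4), 2)), -1))), Pow(23, 2)) = Mul(Add(170, Mul(2, Pow(10, 2), Pow(Add(13, Pow(10, 2)), -1))), 529) = Mul(Add(170, Mul(2, 100, Pow(Add(13, 100), -1))), 529) = Mul(Add(170, Mul(2, 100, Pow(113, -1))), 529) = Mul(Add(170, Mul(2, 100, Rational(1, 113))), 529) = Mul(Add(170, Rational(200, 113)), 529) = Mul(Rational(19410, 113), 529) = Rational(10267890, 113)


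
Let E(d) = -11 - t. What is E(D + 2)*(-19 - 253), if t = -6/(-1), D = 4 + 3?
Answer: 4624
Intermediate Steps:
D = 7
t = 6 (t = -6*(-1) = 6)
E(d) = -17 (E(d) = -11 - 1*6 = -11 - 6 = -17)
E(D + 2)*(-19 - 253) = -17*(-19 - 253) = -17*(-272) = 4624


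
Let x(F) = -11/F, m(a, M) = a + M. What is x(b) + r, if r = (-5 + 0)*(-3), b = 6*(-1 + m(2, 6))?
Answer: 619/42 ≈ 14.738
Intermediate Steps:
m(a, M) = M + a
b = 42 (b = 6*(-1 + (6 + 2)) = 6*(-1 + 8) = 6*7 = 42)
r = 15 (r = -5*(-3) = 15)
x(b) + r = -11/42 + 15 = 619/42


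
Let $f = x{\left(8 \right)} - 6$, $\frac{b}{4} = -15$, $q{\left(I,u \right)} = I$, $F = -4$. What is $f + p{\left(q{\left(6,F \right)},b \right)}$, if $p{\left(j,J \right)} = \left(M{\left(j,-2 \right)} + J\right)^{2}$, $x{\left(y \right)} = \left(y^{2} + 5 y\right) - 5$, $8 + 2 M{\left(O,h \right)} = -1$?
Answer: $\frac{17013}{4} \approx 4253.3$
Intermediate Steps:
$M{\left(O,h \right)} = - \frac{9}{2}$ ($M{\left(O,h \right)} = -4 + \frac{1}{2} \left(-1\right) = -4 - \frac{1}{2} = - \frac{9}{2}$)
$b = -60$ ($b = 4 \left(-15\right) = -60$)
$x{\left(y \right)} = -5 + y^{2} + 5 y$
$p{\left(j,J \right)} = \left(- \frac{9}{2} + J\right)^{2}$
$f = 93$ ($f = \left(-5 + 8^{2} + 5 \cdot 8\right) - 6 = \left(-5 + 64 + 40\right) - 6 = 99 - 6 = 93$)
$f + p{\left(q{\left(6,F \right)},b \right)} = 93 + \frac{\left(-9 + 2 \left(-60\right)\right)^{2}}{4} = 93 + \frac{\left(-9 - 120\right)^{2}}{4} = 93 + \frac{\left(-129\right)^{2}}{4} = 93 + \frac{1}{4} \cdot 16641 = 93 + \frac{16641}{4} = \frac{17013}{4}$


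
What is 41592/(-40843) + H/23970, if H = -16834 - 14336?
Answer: -1609955/694331 ≈ -2.3187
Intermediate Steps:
H = -31170
41592/(-40843) + H/23970 = 41592/(-40843) - 31170/23970 = 41592*(-1/40843) - 31170*1/23970 = -41592/40843 - 1039/799 = -1609955/694331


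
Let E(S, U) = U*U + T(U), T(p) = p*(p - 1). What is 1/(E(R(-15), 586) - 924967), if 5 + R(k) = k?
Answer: -1/238761 ≈ -4.1883e-6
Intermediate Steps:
T(p) = p*(-1 + p)
R(k) = -5 + k
E(S, U) = U² + U*(-1 + U) (E(S, U) = U*U + U*(-1 + U) = U² + U*(-1 + U))
1/(E(R(-15), 586) - 924967) = 1/(586*(-1 + 2*586) - 924967) = 1/(586*(-1 + 1172) - 924967) = 1/(586*1171 - 924967) = 1/(686206 - 924967) = 1/(-238761) = -1/238761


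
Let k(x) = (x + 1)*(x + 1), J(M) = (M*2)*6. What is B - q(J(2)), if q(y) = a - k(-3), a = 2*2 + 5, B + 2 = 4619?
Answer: 4612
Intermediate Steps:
B = 4617 (B = -2 + 4619 = 4617)
J(M) = 12*M (J(M) = (2*M)*6 = 12*M)
k(x) = (1 + x)**2 (k(x) = (1 + x)*(1 + x) = (1 + x)**2)
a = 9 (a = 4 + 5 = 9)
q(y) = 5 (q(y) = 9 - (1 - 3)**2 = 9 - 1*(-2)**2 = 9 - 1*4 = 9 - 4 = 5)
B - q(J(2)) = 4617 - 1*5 = 4617 - 5 = 4612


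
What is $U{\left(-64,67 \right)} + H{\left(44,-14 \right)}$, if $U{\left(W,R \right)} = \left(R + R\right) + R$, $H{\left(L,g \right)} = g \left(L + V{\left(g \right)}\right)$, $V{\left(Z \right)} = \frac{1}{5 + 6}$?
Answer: $- \frac{4579}{11} \approx -416.27$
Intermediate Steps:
$V{\left(Z \right)} = \frac{1}{11}$
$H{\left(L,g \right)} = g \left(\frac{1}{11} + L\right)$ ($H{\left(L,g \right)} = g \left(L + \frac{1}{11}\right) = g \left(\frac{1}{11} + L\right)$)
$U{\left(W,R \right)} = 3 R$ ($U{\left(W,R \right)} = 2 R + R = 3 R$)
$U{\left(-64,67 \right)} + H{\left(44,-14 \right)} = 3 \cdot 67 - 14 \left(\frac{1}{11} + 44\right) = 201 - \frac{6790}{11} = - \frac{4579}{11}$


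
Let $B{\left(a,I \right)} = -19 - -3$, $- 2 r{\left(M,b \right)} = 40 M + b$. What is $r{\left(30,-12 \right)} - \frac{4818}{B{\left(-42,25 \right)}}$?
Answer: $- \frac{2343}{8} \approx -292.88$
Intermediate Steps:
$r{\left(M,b \right)} = - 20 M - \frac{b}{2}$ ($r{\left(M,b \right)} = - \frac{40 M + b}{2} = - \frac{b + 40 M}{2} = - 20 M - \frac{b}{2}$)
$B{\left(a,I \right)} = -16$ ($B{\left(a,I \right)} = -19 + 3 = -16$)
$r{\left(30,-12 \right)} - \frac{4818}{B{\left(-42,25 \right)}} = \left(\left(-20\right) 30 - -6\right) - \frac{4818}{-16} = \left(-600 + 6\right) - 4818 \left(- \frac{1}{16}\right) = -594 - - \frac{2409}{8} = -594 + \frac{2409}{8} = - \frac{2343}{8}$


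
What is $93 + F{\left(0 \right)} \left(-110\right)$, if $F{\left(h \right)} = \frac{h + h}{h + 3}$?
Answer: $93$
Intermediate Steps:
$F{\left(h \right)} = \frac{2 h}{3 + h}$
$93 + F{\left(0 \right)} \left(-110\right) = 93 + 2 \cdot 0 \frac{1}{3 + 0} \left(-110\right) = 93 + 2 \cdot 0 \cdot \frac{1}{3} \left(-110\right) = 93 + 0 \left(-110\right) = 93 + 0 = 93$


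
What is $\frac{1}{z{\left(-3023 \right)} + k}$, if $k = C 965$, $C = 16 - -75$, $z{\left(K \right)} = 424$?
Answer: $\frac{1}{88239} \approx 1.1333 \cdot 10^{-5}$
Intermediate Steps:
$C = 91$ ($C = 16 + 75 = 91$)
$k = 87815$ ($k = 91 \cdot 965 = 87815$)
$\frac{1}{z{\left(-3023 \right)} + k} = \frac{1}{424 + 87815} = \frac{1}{88239}$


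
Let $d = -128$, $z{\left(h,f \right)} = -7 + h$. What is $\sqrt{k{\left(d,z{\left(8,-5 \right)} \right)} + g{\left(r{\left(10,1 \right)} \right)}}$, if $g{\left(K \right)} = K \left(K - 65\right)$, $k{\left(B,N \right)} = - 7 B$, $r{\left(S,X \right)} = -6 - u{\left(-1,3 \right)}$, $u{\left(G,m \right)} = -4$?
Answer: $\sqrt{1030} \approx 32.094$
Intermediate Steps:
$r{\left(S,X \right)} = -2$ ($r{\left(S,X \right)} = -6 - -4 = -6 + 4 = -2$)
$g{\left(K \right)} = K \left(-65 + K\right)$
$\sqrt{k{\left(d,z{\left(8,-5 \right)} \right)} + g{\left(r{\left(10,1 \right)} \right)}} = \sqrt{\left(-7\right) \left(-128\right) - 2 \left(-65 - 2\right)} = \sqrt{896 - -134} = \sqrt{896 + 134} = \sqrt{1030}$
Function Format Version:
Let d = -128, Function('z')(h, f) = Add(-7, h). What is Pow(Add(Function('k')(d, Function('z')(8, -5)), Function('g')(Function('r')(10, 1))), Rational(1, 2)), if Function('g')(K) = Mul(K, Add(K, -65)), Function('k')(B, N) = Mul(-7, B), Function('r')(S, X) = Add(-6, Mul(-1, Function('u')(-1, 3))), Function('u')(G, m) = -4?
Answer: Pow(1030, Rational(1, 2)) ≈ 32.094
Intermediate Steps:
Function('r')(S, X) = -2 (Function('r')(S, X) = Add(-6, Mul(-1, -4)) = Add(-6, 4) = -2)
Function('g')(K) = Mul(K, Add(-65, K))
Pow(Add(Function('k')(d, Function('z')(8, -5)), Function('g')(Function('r')(10, 1))), Rational(1, 2)) = Pow(Add(Mul(-7, -128), Mul(-2, Add(-65, -2))), Rational(1, 2)) = Pow(Add(896, Mul(-2, -67)), Rational(1, 2)) = Pow(Add(896, 134), Rational(1, 2)) = Pow(1030, Rational(1, 2))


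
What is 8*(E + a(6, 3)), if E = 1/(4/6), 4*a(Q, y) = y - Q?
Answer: 6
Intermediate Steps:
a(Q, y) = -Q/4 + y/4 (a(Q, y) = (y - Q)/4 = -Q/4 + y/4)
E = 3/2 (E = 1/(4*(⅙)) = 1/(⅔) = 3/2 ≈ 1.5000)
8*(E + a(6, 3)) = 8*(3/2 + (-¼*6 + (¼)*3)) = 8*(3/2 + (-3/2 + ¾)) = 8*(3/2 - ¾) = 8*(¾) = 6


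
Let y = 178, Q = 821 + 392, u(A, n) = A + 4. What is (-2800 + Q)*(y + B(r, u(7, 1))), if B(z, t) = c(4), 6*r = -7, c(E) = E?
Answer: -288834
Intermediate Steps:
r = -7/6 (r = (⅙)*(-7) = -7/6 ≈ -1.1667)
u(A, n) = 4 + A
Q = 1213
B(z, t) = 4
(-2800 + Q)*(y + B(r, u(7, 1))) = (-2800 + 1213)*(178 + 4) = -1587*182 = -288834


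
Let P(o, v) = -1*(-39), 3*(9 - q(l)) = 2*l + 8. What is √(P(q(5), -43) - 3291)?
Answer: 2*I*√813 ≈ 57.026*I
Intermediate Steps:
q(l) = 19/3 - 2*l/3 (q(l) = 9 - (2*l + 8)/3 = 9 - (8 + 2*l)/3 = 9 + (-8/3 - 2*l/3) = 19/3 - 2*l/3)
P(o, v) = 39
√(P(q(5), -43) - 3291) = √(39 - 3291) = √(-3252) = 2*I*√813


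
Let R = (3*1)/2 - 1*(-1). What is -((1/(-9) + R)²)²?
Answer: -3418801/104976 ≈ -32.567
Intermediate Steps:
R = 5/2 (R = 3*(½) + 1 = 3/2 + 1 = 5/2 ≈ 2.5000)
-((1/(-9) + R)²)² = -((1/(-9) + 5/2)²)² = -((-⅑ + 5/2)²)² = -((43/18)²)² = -(1849/324)² = -1*3418801/104976 = -3418801/104976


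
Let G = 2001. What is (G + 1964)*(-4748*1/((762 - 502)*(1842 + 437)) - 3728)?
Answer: -33687156487/2279 ≈ -1.4782e+7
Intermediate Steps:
(G + 1964)*(-4748*1/((762 - 502)*(1842 + 437)) - 3728) = (2001 + 1964)*(-4748*1/((762 - 502)*(1842 + 437)) - 3728) = 3965*(-4748/(2279*260) - 3728) = 3965*(-4748/592540 - 3728) = 3965*(-4748*1/592540 - 3728) = 3965*(-1187/148135 - 3728) = 3965*(-552248467/148135) = -33687156487/2279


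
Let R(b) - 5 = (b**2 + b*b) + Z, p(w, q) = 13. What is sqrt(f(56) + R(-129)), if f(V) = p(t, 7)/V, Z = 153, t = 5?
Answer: sqrt(26217142)/28 ≈ 182.87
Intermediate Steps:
f(V) = 13/V
R(b) = 158 + 2*b**2 (R(b) = 5 + ((b**2 + b*b) + 153) = 5 + ((b**2 + b**2) + 153) = 5 + (2*b**2 + 153) = 5 + (153 + 2*b**2) = 158 + 2*b**2)
sqrt(f(56) + R(-129)) = sqrt(13/56 + (158 + 2*(-129)**2)) = sqrt(13*(1/56) + (158 + 2*16641)) = sqrt(13/56 + (158 + 33282)) = sqrt(13/56 + 33440) = sqrt(1872653/56) = sqrt(26217142)/28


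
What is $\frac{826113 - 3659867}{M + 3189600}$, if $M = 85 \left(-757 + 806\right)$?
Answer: $- \frac{2833754}{3193765} \approx -0.88728$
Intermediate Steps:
$M = 4165$ ($M = 85 \cdot 49 = 4165$)
$\frac{826113 - 3659867}{M + 3189600} = \frac{826113 - 3659867}{4165 + 3189600} = - \frac{2833754}{3193765}$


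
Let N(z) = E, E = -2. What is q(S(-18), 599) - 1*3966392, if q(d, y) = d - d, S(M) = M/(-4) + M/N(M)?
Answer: -3966392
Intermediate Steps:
N(z) = -2
S(M) = -3*M/4 (S(M) = M/(-4) + M/(-2) = M*(-1/4) + M*(-1/2) = -M/4 - M/2 = -3*M/4)
q(d, y) = 0
q(S(-18), 599) - 1*3966392 = 0 - 1*3966392 = 0 - 3966392 = -3966392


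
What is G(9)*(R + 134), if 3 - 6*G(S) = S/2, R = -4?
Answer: -65/2 ≈ -32.500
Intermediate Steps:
G(S) = ½ - S/12 (G(S) = ½ - S/(6*2) = ½ - S/12)
G(9)*(R + 134) = (½ - 1/12*9)*(-4 + 134) = (½ - ¾)*130 = -¼*130 = -65/2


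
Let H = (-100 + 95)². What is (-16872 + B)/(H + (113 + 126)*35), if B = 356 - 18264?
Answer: -3478/839 ≈ -4.1454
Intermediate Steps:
B = -17908
H = 25 (H = (-5)² = 25)
(-16872 + B)/(H + (113 + 126)*35) = (-16872 - 17908)/(25 + (113 + 126)*35) = -34780/(25 + 239*35) = -34780/(25 + 8365) = -34780/8390 = -34780*1/8390 = -3478/839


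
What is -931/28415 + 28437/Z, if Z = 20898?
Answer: 262860439/197938890 ≈ 1.3280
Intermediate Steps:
-931/28415 + 28437/Z = -931/28415 + 28437/20898 = -931*1/28415 + 28437*(1/20898) = -931/28415 + 9479/6966 = 262860439/197938890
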